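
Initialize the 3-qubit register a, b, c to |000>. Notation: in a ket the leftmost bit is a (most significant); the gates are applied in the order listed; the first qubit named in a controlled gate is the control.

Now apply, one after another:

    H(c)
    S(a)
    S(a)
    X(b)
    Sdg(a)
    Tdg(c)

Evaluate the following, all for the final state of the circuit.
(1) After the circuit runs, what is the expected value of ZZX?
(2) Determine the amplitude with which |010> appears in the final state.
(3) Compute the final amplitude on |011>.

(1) The observable ZZX averages to -sqrt(2)/2.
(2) |010> carries amplitude sqrt(2)/2 in the final state.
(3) |011> carries amplitude -sqrt(2)*exp(3*I*pi/4)/2 in the final state.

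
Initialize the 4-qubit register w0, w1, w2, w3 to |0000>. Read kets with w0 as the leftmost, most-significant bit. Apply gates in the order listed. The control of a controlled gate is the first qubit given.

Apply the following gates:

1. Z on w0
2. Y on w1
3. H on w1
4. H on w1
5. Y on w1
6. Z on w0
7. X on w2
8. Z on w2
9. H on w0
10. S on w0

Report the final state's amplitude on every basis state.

The resulting statevector has amplitude -sqrt(2)/2 on |0010>, -sqrt(2)*I/2 on |1010>, and 0 on every other basis state. Key observation: steps 1-6 multiply out to the identity, so the circuit reduces to the remaining gates.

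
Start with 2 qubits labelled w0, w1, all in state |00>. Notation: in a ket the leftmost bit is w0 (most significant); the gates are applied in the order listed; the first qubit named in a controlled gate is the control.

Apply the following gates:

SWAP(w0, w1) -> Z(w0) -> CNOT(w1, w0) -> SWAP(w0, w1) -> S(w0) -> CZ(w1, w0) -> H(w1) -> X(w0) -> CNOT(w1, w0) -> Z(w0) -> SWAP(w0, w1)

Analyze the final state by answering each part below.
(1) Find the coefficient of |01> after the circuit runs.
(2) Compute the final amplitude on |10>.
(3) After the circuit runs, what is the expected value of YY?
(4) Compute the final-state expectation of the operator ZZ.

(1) The final state's coefficient on |01> equals -sqrt(2)/2.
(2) The final state's coefficient on |10> equals sqrt(2)/2.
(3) In the final state, YY has expectation -1.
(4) The expectation value of ZZ is -1.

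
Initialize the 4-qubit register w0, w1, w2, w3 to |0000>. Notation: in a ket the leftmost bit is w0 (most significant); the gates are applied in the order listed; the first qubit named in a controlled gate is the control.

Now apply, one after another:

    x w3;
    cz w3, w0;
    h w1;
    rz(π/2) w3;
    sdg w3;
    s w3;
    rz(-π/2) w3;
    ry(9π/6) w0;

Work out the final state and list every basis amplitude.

After the circuit, the state carries amplitude -1/2 on |0001>, -1/2 on |0101>, 1/2 on |1001>, 1/2 on |1101>, and 0 on every other basis state. Key observation: steps 4-7 multiply out to the identity, so the circuit reduces to the remaining gates.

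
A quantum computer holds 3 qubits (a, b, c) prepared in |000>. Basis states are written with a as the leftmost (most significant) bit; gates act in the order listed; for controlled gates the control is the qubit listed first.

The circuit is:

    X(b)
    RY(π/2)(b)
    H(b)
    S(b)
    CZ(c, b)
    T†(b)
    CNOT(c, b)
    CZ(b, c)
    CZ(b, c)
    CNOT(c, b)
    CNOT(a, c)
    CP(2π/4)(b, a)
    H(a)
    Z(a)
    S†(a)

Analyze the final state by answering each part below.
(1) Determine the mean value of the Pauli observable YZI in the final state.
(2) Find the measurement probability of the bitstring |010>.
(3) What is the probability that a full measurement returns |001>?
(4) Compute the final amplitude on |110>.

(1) The observable YZI averages to -1.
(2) The probability of measuring |010> is 1/2.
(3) Outcome |001> occurs with probability 0.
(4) The amplitude on |110> is -sqrt(2)*exp(3*I*pi/4)/2.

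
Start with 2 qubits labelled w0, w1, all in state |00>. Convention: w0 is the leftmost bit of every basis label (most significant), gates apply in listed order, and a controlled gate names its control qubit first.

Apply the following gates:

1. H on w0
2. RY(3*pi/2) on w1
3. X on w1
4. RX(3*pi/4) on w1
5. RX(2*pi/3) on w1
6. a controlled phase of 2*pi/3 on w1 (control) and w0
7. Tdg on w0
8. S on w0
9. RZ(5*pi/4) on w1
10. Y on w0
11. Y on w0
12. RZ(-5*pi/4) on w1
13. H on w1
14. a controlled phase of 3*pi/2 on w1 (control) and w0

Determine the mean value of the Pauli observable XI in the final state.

The observable XI averages to sqrt(2)/8 + sqrt(6)/8. Key observation: gates 9-12 undo each other exactly, leaving only the rest of the circuit to track.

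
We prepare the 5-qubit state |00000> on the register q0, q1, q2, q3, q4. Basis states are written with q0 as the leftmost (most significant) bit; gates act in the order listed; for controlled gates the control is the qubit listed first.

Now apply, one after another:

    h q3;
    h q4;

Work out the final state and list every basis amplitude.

The resulting statevector has amplitude 1/2 on |00000>, 1/2 on |00001>, 1/2 on |00010>, 1/2 on |00011>, and 0 on every other basis state.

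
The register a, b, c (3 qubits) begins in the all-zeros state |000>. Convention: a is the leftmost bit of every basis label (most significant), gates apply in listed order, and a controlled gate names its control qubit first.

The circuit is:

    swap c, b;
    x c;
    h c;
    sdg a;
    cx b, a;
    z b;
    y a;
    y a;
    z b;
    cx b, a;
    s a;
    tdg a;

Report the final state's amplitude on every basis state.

The resulting statevector has amplitude sqrt(2)/2 on |000>, -sqrt(2)/2 on |001>, and 0 on every other basis state.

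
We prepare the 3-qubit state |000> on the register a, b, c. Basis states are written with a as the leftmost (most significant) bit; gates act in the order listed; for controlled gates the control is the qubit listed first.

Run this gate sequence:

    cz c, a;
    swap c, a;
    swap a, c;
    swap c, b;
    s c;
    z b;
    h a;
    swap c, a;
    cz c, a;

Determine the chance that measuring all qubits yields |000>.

Outcome |000> occurs with probability 1/2.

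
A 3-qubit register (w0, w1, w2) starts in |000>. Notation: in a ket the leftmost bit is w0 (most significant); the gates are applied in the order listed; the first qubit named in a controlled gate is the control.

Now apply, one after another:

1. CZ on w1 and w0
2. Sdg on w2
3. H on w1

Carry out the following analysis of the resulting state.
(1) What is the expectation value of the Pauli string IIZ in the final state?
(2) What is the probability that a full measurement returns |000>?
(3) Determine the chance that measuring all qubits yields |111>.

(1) The expectation value of IIZ is 1.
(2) The probability of measuring |000> is 1/2.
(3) Outcome |111> occurs with probability 0.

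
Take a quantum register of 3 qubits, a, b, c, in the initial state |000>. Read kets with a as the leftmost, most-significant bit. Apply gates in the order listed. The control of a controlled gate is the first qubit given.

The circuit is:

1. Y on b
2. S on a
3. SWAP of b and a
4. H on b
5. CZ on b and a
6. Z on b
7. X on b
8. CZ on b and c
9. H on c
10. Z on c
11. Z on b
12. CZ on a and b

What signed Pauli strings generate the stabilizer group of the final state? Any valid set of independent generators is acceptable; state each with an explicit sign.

One valid set of independent stabilizer generators is +IXI, -IIX, -ZII (any independent generating set of the same group is equally correct).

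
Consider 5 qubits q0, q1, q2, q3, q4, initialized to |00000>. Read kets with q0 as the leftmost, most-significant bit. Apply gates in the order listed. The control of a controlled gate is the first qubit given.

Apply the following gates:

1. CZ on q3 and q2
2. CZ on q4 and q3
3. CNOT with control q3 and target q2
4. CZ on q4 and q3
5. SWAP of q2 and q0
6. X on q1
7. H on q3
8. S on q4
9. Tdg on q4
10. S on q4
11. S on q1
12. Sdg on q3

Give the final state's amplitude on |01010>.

The amplitude on |01010> is sqrt(2)/2.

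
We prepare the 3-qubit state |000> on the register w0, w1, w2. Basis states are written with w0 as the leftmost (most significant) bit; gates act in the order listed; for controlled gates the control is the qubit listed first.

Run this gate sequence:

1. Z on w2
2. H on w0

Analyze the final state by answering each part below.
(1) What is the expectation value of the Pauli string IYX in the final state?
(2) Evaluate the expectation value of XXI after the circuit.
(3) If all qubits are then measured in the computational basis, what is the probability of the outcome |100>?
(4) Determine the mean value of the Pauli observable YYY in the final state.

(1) The observable IYX averages to 0.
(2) In the final state, XXI has expectation 0.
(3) A full measurement returns |100> with probability 1/2.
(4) The expectation value of YYY is 0.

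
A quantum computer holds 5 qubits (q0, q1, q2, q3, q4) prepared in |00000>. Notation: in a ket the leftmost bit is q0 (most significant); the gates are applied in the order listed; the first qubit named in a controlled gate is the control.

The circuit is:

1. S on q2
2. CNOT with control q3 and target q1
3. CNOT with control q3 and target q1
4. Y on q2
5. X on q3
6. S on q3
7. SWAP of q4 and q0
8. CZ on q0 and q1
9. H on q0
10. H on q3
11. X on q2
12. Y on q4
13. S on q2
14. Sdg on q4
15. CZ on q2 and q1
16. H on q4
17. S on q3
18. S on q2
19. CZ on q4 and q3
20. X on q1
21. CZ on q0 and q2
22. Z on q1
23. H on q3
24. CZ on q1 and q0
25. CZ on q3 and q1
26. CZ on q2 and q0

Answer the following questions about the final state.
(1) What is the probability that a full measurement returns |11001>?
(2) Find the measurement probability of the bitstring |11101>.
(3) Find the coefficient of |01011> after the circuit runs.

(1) A full measurement returns |11001> with probability 1/8.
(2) A full measurement returns |11101> with probability 0.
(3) The amplitude on |01011> is 1/4 - I/4.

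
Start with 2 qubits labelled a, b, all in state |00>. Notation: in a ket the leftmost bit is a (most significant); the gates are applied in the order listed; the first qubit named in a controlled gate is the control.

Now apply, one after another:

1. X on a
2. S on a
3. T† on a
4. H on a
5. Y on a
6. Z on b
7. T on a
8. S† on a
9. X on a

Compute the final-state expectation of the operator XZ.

In the final state, XZ has expectation sqrt(2)/2.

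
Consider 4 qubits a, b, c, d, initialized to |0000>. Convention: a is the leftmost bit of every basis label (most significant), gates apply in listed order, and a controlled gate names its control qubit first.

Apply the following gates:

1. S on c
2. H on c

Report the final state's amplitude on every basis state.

After the circuit, the state carries amplitude sqrt(2)/2 on |0000>, sqrt(2)/2 on |0010>, and 0 on every other basis state.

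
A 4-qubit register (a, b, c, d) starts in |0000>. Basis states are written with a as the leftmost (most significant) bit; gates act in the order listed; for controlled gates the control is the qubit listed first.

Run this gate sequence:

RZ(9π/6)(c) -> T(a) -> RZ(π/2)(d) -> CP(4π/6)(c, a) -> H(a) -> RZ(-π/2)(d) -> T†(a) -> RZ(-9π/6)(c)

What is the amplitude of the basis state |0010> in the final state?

The amplitude on |0010> is 0.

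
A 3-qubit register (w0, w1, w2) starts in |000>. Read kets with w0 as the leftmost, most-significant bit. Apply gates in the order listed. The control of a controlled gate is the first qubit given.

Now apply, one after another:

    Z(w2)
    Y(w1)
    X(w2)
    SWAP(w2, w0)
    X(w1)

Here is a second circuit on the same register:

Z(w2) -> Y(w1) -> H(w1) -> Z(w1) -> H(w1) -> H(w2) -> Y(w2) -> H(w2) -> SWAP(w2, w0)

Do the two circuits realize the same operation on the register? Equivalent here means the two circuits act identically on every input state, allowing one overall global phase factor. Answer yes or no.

No — the two circuits implement different unitaries, even allowing a global phase.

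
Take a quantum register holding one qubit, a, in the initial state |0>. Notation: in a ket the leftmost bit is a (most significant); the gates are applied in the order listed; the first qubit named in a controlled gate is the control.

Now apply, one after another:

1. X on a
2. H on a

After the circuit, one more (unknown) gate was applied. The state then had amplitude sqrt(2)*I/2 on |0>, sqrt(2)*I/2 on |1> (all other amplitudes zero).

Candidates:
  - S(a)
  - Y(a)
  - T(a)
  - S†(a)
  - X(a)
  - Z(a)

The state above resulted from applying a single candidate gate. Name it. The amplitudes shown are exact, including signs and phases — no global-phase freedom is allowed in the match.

The applied gate was Y(a).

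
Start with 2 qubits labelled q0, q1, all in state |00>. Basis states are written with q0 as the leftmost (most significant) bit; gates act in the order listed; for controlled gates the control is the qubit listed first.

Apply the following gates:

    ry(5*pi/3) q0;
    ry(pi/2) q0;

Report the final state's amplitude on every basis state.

The final amplitudes are -sqrt(6)/4 - sqrt(2)/4 on |00>, 0 on |01>, -sqrt(6)/4 + sqrt(2)/4 on |10>, 0 on |11>.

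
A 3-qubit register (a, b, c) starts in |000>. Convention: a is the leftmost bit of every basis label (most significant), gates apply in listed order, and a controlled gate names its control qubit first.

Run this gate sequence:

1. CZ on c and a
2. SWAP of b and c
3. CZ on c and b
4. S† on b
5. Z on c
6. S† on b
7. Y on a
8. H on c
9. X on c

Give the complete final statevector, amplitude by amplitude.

The final amplitudes are sqrt(2)*I/2 on |100>, sqrt(2)*I/2 on |101>, and 0 on every other basis state.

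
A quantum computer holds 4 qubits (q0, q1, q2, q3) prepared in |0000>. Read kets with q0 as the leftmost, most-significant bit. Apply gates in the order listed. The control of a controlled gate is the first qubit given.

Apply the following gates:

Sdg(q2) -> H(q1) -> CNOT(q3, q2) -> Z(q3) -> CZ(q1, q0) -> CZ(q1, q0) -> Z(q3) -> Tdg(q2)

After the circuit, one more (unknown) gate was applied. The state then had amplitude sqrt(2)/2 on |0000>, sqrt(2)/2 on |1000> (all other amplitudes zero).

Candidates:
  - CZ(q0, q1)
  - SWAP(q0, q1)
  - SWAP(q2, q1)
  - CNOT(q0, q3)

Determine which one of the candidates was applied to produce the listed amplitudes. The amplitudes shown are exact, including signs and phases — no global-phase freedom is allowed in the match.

The applied gate was SWAP(q0, q1). Key observation: gates 4-7 undo each other exactly, leaving only the rest of the circuit to track.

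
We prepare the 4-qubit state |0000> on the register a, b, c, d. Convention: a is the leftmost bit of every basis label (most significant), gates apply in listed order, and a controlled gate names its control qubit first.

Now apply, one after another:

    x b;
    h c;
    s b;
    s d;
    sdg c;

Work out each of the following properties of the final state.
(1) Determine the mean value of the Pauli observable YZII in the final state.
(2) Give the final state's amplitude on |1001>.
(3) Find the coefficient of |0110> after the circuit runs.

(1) The observable YZII averages to 0.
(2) The amplitude on |1001> is 0.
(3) |0110> carries amplitude sqrt(2)/2 in the final state.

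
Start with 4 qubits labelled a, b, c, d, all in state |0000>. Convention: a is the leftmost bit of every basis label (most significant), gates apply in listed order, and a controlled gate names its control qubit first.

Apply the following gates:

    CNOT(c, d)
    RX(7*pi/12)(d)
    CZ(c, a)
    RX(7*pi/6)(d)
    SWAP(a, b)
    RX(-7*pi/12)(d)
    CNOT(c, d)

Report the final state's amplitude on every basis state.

After the circuit, the state carries amplitude -sqrt(6)/4 + sqrt(2)/4 on |0000>, I*(-sqrt(6) - sqrt(2))/4 on |0001>, and 0 on every other basis state.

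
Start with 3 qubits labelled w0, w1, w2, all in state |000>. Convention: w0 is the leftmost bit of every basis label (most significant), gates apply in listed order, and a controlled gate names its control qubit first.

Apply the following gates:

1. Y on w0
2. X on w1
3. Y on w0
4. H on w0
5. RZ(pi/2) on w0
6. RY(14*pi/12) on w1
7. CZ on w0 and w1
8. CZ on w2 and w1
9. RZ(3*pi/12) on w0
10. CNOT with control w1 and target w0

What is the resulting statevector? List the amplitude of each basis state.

The final amplitudes are (1 + sqrt(3))*exp(5*I*pi/8)/4 on |000>, 0 on |001>, (-1 + sqrt(3))*exp(3*I*pi/8)/4 on |010>, 0 on |011>, (-sqrt(3) - 1)*exp(3*I*pi/8)/4 on |100>, 0 on |101>, (-1 + sqrt(3))*exp(5*I*pi/8)/4 on |110>, 0 on |111>.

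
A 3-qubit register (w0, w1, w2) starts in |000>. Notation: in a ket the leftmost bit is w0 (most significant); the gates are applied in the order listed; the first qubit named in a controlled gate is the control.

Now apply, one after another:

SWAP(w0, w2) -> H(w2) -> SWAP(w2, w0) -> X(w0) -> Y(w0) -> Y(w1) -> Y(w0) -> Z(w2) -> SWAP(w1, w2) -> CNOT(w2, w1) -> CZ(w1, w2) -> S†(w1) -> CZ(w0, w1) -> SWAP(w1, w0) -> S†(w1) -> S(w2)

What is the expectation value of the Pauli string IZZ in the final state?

The expectation value of IZZ is 0.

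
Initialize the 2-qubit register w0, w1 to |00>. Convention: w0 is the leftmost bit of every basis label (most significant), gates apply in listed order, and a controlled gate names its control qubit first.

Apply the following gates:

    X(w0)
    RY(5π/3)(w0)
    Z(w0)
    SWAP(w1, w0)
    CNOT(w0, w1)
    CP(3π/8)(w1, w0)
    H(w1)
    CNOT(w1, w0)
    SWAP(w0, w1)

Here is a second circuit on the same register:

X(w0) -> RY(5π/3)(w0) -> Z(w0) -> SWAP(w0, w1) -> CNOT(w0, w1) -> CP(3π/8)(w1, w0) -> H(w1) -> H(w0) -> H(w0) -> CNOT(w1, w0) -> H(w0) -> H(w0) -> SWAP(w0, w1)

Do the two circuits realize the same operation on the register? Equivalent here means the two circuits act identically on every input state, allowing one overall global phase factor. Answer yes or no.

Yes — the two circuits implement the same unitary up to a global phase.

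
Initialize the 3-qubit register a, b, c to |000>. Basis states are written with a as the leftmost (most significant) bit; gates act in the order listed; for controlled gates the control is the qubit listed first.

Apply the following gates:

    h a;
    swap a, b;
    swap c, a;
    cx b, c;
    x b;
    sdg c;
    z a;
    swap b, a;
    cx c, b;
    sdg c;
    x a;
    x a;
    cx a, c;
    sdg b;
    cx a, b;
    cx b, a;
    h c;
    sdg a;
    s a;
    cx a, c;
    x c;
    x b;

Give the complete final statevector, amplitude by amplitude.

The resulting statevector has amplitude -1/2 on |000>, 1/2 on |001>, 0 on |010>, 0 on |011>, I/2 on |100>, -I/2 on |101>, 0 on |110>, 0 on |111>.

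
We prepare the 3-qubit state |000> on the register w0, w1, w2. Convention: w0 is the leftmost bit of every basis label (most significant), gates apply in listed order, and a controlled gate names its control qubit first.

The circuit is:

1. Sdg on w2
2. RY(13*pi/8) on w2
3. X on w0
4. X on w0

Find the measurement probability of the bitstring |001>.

Outcome |001> occurs with probability sin(3*pi/16)**2.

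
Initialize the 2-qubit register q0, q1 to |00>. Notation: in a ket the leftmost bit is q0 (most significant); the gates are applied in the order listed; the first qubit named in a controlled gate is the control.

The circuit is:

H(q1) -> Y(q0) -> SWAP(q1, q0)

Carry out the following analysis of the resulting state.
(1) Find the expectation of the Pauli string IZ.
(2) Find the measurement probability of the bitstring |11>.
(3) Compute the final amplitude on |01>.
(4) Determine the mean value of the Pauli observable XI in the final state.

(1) The expectation value of IZ is -1.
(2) The probability of measuring |11> is 1/2.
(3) |01> carries amplitude sqrt(2)*I/2 in the final state.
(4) The expectation value of XI is 1.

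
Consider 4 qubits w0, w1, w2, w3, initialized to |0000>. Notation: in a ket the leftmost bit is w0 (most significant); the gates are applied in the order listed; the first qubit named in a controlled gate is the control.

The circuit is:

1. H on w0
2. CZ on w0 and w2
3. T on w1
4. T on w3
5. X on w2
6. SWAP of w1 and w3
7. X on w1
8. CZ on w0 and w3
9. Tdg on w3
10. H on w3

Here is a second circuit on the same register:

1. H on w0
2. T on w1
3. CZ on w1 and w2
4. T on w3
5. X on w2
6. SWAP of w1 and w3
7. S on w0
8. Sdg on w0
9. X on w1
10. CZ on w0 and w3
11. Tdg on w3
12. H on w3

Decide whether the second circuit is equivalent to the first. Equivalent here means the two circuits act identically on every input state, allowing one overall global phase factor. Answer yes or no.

No — the two circuits implement different unitaries, even allowing a global phase.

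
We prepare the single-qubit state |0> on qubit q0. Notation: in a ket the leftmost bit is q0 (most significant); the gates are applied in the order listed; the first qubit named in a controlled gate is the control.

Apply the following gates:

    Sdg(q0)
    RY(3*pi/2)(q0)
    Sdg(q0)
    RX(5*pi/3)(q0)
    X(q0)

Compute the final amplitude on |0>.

The final state's coefficient on |0> equals I*(sqrt(2) + sqrt(6))/4.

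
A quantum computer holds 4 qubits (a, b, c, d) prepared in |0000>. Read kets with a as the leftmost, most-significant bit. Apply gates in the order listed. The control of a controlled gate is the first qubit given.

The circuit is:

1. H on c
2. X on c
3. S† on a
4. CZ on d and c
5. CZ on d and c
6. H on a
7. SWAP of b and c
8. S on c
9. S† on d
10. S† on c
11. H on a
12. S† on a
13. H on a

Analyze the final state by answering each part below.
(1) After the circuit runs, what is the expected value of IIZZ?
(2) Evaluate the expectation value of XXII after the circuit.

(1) The observable IIZZ averages to 1. Key observation: steps 4-5 multiply out to the identity, so the circuit reduces to the remaining gates.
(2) The observable XXII averages to 1.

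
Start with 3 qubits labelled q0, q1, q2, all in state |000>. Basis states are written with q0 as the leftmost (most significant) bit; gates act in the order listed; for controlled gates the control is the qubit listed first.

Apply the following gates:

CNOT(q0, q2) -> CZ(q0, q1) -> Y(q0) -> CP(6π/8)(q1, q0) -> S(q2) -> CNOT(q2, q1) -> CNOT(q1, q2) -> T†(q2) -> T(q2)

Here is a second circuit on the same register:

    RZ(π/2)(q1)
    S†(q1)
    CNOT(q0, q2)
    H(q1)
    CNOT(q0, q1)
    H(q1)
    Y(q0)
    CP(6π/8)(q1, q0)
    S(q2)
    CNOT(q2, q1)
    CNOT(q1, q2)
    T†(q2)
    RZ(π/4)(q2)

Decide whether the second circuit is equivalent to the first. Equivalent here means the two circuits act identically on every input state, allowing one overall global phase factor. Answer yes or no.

Yes: on every input state the two circuits agree up to one overall phase factor.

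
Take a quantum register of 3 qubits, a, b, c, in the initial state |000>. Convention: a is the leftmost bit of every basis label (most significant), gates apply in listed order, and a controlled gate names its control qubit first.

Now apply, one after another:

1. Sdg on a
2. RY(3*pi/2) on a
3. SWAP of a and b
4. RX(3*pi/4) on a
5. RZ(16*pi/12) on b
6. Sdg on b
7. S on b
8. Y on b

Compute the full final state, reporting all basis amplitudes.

The resulting statevector has amplitude sqrt(4 - 2*sqrt(2))*exp(I*pi/6)/4 on |000>, 0 on |001>, sqrt(4 - 2*sqrt(2))*exp(5*I*pi/6)/4 on |010>, 0 on |011>, -sqrt(2*sqrt(2) + 4)*exp(2*I*pi/3)/4 on |100>, 0 on |101>, sqrt(2*sqrt(2) + 4)*exp(I*pi/3)/4 on |110>, 0 on |111>.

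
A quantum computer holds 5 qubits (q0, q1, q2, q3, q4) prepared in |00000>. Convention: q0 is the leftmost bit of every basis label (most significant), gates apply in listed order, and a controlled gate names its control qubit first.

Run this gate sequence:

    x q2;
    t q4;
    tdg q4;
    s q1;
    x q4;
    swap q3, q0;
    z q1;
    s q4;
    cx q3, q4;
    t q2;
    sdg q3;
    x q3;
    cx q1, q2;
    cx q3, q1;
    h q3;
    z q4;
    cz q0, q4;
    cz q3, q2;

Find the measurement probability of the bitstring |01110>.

Outcome |01110> occurs with probability 0.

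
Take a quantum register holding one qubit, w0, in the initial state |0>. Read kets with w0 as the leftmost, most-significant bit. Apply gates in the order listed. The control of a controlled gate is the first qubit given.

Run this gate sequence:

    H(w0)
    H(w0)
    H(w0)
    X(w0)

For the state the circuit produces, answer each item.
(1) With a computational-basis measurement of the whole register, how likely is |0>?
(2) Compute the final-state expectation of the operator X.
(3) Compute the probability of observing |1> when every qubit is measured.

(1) A full measurement returns |0> with probability 1/2.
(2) In the final state, X has expectation 1.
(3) A full measurement returns |1> with probability 1/2.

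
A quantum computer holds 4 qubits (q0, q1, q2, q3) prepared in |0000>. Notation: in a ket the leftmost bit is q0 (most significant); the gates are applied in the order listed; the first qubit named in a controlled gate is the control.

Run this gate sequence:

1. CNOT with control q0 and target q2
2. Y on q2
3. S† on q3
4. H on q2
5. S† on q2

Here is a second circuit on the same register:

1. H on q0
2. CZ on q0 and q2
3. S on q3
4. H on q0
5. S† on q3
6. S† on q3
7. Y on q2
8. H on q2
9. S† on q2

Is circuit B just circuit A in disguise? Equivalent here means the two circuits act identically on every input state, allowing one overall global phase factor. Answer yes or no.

No, they are not equivalent — no single phase factor reconciles the two unitaries.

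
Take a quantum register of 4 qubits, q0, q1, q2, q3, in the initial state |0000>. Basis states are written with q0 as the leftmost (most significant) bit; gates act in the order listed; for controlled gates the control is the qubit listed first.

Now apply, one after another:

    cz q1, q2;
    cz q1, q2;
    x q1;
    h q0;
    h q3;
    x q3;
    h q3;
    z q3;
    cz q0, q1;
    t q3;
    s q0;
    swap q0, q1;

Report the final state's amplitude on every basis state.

The resulting statevector has amplitude sqrt(2)/2 on |1000>, -sqrt(2)*I/2 on |1100>, and 0 on every other basis state. Key observation: gates 5-8 undo each other exactly, leaving only the rest of the circuit to track.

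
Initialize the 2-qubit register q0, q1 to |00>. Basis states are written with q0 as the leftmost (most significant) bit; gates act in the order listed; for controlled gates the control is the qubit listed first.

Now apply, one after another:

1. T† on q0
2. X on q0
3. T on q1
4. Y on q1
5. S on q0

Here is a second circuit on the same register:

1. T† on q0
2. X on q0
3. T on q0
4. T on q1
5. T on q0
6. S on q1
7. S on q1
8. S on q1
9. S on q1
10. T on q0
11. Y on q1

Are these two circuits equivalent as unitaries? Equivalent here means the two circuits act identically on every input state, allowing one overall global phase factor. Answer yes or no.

No — the two circuits implement different unitaries, even allowing a global phase.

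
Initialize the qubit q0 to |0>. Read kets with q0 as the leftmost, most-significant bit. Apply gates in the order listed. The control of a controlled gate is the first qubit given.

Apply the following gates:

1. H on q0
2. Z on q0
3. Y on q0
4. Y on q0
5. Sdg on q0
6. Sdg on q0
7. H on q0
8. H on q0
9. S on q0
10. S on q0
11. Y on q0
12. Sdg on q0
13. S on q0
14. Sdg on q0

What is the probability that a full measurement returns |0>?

A full measurement returns |0> with probability 1/2.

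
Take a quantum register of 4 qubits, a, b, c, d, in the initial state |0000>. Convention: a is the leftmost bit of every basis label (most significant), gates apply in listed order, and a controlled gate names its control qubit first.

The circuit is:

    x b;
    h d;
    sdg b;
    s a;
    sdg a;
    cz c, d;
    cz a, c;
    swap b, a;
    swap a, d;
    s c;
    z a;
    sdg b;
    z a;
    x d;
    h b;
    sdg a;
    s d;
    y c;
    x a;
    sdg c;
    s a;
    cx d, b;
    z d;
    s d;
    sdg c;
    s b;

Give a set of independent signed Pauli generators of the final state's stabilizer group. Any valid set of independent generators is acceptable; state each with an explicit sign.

The final state is stabilized by the group generated by -XIII, +IYII, -IIZI, +IIIZ; other independent generating sets are equally valid.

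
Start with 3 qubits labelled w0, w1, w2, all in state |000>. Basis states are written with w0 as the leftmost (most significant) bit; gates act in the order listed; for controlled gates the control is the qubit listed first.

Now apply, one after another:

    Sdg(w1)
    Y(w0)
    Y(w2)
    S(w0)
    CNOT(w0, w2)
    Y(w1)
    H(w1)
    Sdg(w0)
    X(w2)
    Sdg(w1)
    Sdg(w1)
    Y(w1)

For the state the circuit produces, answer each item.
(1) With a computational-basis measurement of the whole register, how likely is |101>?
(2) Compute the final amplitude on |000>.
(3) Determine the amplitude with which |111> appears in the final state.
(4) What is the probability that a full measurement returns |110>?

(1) The probability of measuring |101> is 1/2.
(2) The final state's coefficient on |000> equals 0.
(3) The final state's coefficient on |111> equals sqrt(2)/2.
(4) Outcome |110> occurs with probability 0.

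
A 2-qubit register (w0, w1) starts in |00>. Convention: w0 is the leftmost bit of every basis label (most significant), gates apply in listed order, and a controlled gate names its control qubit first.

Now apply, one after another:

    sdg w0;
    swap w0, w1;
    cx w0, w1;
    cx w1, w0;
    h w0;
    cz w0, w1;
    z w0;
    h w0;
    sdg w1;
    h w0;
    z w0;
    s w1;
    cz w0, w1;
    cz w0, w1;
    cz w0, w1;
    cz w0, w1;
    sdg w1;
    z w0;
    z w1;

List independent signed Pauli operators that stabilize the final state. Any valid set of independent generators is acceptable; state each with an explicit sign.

The final state is stabilized by the group generated by -XI, +IZ; other independent generating sets are equally valid. Key observation: steps 11-18 multiply out to the identity, so the circuit reduces to the remaining gates.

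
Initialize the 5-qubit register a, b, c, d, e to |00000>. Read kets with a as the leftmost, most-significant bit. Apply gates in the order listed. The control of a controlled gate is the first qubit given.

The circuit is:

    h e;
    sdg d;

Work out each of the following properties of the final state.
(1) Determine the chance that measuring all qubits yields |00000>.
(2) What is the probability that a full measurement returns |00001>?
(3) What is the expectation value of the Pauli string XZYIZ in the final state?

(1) A full measurement returns |00000> with probability 1/2.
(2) The probability of measuring |00001> is 1/2.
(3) The expectation value of XZYIZ is 0.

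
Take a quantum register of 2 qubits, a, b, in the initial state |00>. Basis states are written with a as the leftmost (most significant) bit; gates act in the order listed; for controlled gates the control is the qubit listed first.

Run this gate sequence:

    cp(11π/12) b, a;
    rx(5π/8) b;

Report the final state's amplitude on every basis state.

After the circuit, the state carries amplitude cos(5*pi/16) on |00>, -I*sin(5*pi/16) on |01>, 0 on |10>, 0 on |11>.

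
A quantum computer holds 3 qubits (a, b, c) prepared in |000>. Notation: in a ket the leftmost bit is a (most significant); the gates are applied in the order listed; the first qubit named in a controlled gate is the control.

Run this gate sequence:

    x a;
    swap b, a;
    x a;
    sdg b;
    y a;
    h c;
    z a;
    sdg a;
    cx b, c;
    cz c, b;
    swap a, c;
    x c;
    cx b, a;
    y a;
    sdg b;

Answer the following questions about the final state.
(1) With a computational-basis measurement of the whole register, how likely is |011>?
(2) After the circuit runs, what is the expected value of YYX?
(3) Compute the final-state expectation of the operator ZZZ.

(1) The probability of measuring |011> is 1/2.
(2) The observable YYX averages to 0.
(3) In the final state, ZZZ has expectation 0.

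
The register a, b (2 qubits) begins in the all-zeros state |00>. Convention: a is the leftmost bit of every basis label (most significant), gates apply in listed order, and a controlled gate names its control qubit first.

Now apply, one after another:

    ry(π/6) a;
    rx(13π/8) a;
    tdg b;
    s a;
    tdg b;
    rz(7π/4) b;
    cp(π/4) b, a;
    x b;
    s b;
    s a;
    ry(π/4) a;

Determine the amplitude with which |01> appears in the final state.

|01> carries amplitude sqrt(6)*sqrt(sqrt(2)/4 + 1/2)*exp(-7*I*pi/8)*sin(3*pi/16)/4 + sqrt(2)*I*sqrt(1/2 - sqrt(2)/4)*exp(-7*I*pi/8)*cos(3*pi/16)/4 + sqrt(6)*sqrt(1/2 - sqrt(2)/4)*exp(-7*I*pi/8)*sin(3*pi/16)/4 + sqrt(2)*sqrt(1/2 - sqrt(2)/4)*exp(-7*I*pi/8)*sin(3*pi/16)/4 - sqrt(2)*sqrt(sqrt(2)/4 + 1/2)*exp(-7*I*pi/8)*sin(3*pi/16)/4 - sqrt(6)*I*sqrt(1/2 - sqrt(2)/4)*exp(-7*I*pi/8)*cos(3*pi/16)/4 - sqrt(2)*I*sqrt(sqrt(2)/4 + 1/2)*exp(-7*I*pi/8)*cos(3*pi/16)/4 - sqrt(6)*I*sqrt(sqrt(2)/4 + 1/2)*exp(-7*I*pi/8)*cos(3*pi/16)/4 in the final state.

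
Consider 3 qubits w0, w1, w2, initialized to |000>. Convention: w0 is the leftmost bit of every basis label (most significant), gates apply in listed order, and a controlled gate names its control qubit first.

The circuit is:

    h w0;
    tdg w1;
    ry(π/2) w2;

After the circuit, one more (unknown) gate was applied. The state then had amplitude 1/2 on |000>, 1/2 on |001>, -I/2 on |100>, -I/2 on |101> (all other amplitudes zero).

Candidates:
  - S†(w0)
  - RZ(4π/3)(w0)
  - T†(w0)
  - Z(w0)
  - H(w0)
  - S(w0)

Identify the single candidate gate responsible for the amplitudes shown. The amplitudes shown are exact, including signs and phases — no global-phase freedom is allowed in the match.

The unique candidate consistent with the amplitudes is S†(w0).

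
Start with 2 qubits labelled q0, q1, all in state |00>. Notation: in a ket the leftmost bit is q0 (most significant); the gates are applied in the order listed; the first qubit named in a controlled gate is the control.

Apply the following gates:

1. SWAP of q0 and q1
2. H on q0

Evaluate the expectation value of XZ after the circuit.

The expectation value of XZ is 1.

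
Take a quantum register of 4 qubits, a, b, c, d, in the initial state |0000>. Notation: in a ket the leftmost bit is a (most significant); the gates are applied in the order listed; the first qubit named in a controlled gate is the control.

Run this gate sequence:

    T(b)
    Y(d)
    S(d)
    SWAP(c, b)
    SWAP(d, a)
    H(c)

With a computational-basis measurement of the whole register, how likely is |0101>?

A full measurement returns |0101> with probability 0.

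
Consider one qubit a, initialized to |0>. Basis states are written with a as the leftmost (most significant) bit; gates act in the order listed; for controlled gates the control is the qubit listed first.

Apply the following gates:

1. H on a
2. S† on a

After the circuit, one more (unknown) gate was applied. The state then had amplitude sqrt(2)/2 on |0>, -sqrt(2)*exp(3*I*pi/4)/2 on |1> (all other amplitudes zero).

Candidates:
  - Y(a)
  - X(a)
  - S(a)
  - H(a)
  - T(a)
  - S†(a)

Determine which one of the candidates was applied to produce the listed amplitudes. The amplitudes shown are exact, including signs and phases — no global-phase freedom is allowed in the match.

The unique candidate consistent with the amplitudes is T(a).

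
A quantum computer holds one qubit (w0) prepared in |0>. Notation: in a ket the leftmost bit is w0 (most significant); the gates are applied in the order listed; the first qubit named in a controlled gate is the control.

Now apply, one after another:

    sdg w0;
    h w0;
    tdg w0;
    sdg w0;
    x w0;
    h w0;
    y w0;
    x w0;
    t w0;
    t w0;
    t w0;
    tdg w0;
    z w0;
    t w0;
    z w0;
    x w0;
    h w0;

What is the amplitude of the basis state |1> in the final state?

The final state's coefficient on |1> equals sqrt(2)*(-2*I - exp(I*pi/4) + exp(3*I*pi/4))/4.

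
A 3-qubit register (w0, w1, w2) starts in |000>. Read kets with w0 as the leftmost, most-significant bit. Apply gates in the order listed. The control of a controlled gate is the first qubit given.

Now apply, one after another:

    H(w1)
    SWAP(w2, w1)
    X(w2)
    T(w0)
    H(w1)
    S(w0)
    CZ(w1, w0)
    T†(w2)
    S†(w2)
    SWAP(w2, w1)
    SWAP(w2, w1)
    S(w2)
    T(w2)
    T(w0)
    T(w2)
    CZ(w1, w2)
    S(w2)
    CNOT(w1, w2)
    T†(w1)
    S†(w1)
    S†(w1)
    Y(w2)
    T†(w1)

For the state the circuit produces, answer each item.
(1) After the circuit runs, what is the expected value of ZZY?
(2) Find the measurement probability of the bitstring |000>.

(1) In the final state, ZZY has expectation 0. Key observation: the block from step 8 through step 13 cancels to the identity and can be dropped.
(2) A full measurement returns |000> with probability 1/4.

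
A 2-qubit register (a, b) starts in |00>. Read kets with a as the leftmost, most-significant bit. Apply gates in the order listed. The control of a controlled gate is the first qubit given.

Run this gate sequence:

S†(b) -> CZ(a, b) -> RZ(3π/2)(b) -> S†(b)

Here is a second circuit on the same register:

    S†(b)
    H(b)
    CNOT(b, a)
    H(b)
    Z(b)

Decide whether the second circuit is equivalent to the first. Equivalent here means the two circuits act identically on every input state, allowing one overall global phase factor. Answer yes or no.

No: there is an input state on which the two circuits produce genuinely different outputs (not merely differing by a phase).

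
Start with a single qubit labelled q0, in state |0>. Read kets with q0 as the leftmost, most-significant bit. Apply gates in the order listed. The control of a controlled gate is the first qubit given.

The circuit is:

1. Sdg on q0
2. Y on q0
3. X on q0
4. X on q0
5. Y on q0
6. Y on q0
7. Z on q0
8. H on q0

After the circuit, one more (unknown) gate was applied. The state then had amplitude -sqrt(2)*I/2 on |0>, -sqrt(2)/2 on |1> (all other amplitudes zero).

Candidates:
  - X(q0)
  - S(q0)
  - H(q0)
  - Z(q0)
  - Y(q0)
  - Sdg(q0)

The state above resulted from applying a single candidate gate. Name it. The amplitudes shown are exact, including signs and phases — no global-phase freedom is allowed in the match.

The unique candidate consistent with the amplitudes is S(q0). Key observation: the block from step 2 through step 5 cancels to the identity and can be dropped.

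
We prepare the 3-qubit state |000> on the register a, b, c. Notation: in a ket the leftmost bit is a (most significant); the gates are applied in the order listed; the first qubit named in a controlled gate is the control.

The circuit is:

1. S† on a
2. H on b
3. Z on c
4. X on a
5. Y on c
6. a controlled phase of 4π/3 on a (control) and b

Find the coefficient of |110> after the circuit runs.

The amplitude on |110> is 0.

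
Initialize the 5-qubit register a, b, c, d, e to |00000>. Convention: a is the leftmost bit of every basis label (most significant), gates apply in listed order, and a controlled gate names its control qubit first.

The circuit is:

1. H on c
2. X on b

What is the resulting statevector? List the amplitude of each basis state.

After the circuit, the state carries amplitude sqrt(2)/2 on |01000>, sqrt(2)/2 on |01100>, and 0 on every other basis state.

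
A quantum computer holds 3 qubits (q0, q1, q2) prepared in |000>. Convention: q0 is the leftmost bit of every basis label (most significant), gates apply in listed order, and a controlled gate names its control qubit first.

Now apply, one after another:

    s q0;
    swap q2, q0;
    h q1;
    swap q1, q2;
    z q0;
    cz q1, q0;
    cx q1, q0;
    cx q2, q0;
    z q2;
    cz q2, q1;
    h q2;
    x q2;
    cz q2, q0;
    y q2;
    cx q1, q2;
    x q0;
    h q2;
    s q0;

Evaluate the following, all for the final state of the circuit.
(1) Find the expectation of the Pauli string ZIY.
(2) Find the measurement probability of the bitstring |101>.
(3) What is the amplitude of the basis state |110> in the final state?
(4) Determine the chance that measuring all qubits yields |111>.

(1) The observable ZIY averages to 0.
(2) The probability of measuring |101> is 1/2.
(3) |110> carries amplitude 0 in the final state.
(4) A full measurement returns |111> with probability 0.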